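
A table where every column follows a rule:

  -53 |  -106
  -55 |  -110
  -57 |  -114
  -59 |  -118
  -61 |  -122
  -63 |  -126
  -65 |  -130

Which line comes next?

-67  -134

First component goes -53, -55, -57, -59, -61, -63, -65 → -67 (−2 each step).
Second component goes -106, -110, -114, -118, -122, -126, -130 → -134 (always 2 × the first component).
Putting it together: -67  -134.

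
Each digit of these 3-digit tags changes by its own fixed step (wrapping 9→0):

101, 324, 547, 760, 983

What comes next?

First digit: 1, 3, 5, 7, 9 → 1 (+2 each step, mod 10).
For the second digit, +2 each step, mod 10: 0, 2, 4, 6, 8 → 0.
Third digit — +3 each step, mod 10: 1, 4, 7, 0, 3 → 6.
Combining the parts gives 106.

106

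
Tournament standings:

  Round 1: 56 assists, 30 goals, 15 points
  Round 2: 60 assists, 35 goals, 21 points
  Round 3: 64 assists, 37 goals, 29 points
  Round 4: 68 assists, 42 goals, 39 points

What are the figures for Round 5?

72 assists, 44 goals, 51 points

For the assists, +4 each step: 56, 60, 64, 68 → 72.
For the goals, alternating steps +5, +2, +5, +2, …: 30, 35, 37, 42 → 44.
Points goes 15, 21, 29, 39 → 51 (differences are 6, 8, 10, … (increasing by 2 each time)).
Putting it together: 72 assists, 44 goals, 51 points.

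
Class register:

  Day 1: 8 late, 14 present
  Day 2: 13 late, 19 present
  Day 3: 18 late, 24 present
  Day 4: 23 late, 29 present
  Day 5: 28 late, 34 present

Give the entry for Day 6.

Late: 8, 13, 18, 23, 28 → 33 (+5 each step).
Present: always 6 more than the late; 14, 19, 24, 29, 34 → 39.
Combining the parts gives 33 late, 39 present.

33 late, 39 present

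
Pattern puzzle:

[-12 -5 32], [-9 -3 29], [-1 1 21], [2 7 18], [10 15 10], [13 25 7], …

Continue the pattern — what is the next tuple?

First value: alternating steps +3, +8, +3, +8, …; -12, -9, -1, 2, 10, 13 → 21.
Second value — differences are 2, 4, 6, … (increasing by 2 each time): -5, -3, 1, 7, 15, 25 → 37.
For the third value, together with the first value always sums to 20: 32, 29, 21, 18, 10, 7 → -1.
Combining the parts gives [21 37 -1].

[21 37 -1]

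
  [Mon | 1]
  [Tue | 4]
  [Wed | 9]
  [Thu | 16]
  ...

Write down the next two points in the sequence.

[Fri | 25], [Sat | 36]

Day: runs through the weekdays Mon→Sun, so Mon, Tue, Wed, Thu → Fri → Sat.
Second entry: 1, 4, 9, 16 → 25 → 36 (perfect squares: 1², 2², 3², …).
Putting the parts together: [Fri | 25] and then [Sat | 36].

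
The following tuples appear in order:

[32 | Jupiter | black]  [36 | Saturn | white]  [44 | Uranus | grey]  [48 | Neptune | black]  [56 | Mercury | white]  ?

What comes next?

[60 | Venus | grey]

First coordinate: alternating steps +4, +8, +4, +8, …, so 32, 36, 44, 48, 56 → 60.
For the planet, runs through the planets Mercury→Neptune: Jupiter, Saturn, Uranus, Neptune, Mercury → Venus.
For the shade, repeats black → white → grey: black, white, grey, black, white → grey.
So the next tuple is [60 | Venus | grey].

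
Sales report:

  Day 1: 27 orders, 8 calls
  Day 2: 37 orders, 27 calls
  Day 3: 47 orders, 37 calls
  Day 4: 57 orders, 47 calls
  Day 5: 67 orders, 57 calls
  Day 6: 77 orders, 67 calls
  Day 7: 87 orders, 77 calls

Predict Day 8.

Orders: +10 each step; 27, 37, 47, 57, 67, 77, 87 → 97.
Calls: 8, 27, 37, 47, 57, 67, 77 → 87 (always the previous value of the orders).
Putting it together: 97 orders, 87 calls.

97 orders, 87 calls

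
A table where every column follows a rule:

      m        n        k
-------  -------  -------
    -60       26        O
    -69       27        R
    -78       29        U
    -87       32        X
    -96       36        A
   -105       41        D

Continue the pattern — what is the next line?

Column m: -60, -69, -78, -87, -96, -105 → -114 (−9 each step).
For the column n, differences are 1, 2, 3, … (increasing by 1 each time): 26, 27, 29, 32, 36, 41 → 47.
Column k: O, R, U, X, A, D → G (letters move forward 3 places in the alphabet, wrapping Z→A).
So the next line is -114  47  G.

-114  47  G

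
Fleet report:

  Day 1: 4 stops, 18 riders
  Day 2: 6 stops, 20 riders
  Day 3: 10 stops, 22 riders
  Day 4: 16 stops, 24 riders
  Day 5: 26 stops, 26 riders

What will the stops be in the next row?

42

Stops goes 4, 6, 10, 16, 26 → 42 (each term is the sum of the two before it).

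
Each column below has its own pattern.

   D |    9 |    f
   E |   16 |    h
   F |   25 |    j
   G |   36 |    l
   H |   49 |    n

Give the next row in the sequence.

For the first letter, letters move forward 1 place in the alphabet: D, E, F, G, H → I.
Second component goes 9, 16, 25, 36, 49 → 64 (perfect squares: 3², 4², 5², …).
Second letter — letters move forward 2 places in the alphabet: f, h, j, l, n → p.
Putting it together: I  64  p.

I  64  p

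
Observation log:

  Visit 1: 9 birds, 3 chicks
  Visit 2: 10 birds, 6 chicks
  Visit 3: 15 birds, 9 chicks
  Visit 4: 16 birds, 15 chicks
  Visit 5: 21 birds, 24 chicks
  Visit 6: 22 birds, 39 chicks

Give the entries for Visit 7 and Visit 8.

27 birds, 63 chicks; 28 birds, 102 chicks

Birds — alternating steps +1, +5, +1, +5, …: 9, 10, 15, 16, 21, 22 → 27 → 28.
Chicks: each term is the sum of the two before it, so 3, 6, 9, 15, 24, 39 → 63 → 102.
So the next two lines are 27 birds, 63 chicks and 28 birds, 102 chicks.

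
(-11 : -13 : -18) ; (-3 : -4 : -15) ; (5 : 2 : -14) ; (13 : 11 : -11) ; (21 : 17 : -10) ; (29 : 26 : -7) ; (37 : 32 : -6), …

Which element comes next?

(45 : 41 : -3)

For the first component, +8 each step: -11, -3, 5, 13, 21, 29, 37 → 45.
Second component: alternating steps +9, +6, +9, +6, …; -13, -4, 2, 11, 17, 26, 32 → 41.
Third component: alternating steps +3, +1, +3, +1, …; -18, -15, -14, -11, -10, -7, -6 → -3.
Putting it together: (45 : 41 : -3).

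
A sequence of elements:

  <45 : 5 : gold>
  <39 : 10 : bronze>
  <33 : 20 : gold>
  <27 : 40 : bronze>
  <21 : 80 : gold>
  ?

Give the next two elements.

First component — −6 each step: 45, 39, 33, 27, 21 → 15 → 9.
For the second component, ×2 each step: 5, 10, 20, 40, 80 → 160 → 320.
Rank: alternates gold ↔ bronze; gold, bronze, gold, bronze, gold → bronze → gold.
Putting the parts together: <15 : 160 : bronze> and then <9 : 320 : gold>.

<15 : 160 : bronze>, <9 : 320 : gold>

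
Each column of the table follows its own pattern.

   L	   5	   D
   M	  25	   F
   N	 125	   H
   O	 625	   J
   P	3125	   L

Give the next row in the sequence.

First letter: L, M, N, O, P → Q (letters move forward 1 place in the alphabet).
Second component: 5, 25, 125, 625, 3125 → 15625 (×5 each step).
Second letter: letters move forward 2 places in the alphabet, so D, F, H, J, L → N.
Putting it together: Q  15625  N.

Q  15625  N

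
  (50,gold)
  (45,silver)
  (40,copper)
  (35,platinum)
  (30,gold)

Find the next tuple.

First entry goes 50, 45, 40, 35, 30 → 25 (−5 each step).
For the metal, repeats gold → silver → copper → platinum: gold, silver, copper, platinum, gold → silver.
So the next tuple is (25,silver).

(25,silver)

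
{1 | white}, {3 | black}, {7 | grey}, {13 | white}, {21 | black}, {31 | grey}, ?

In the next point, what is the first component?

43

First component: differences are 2, 4, 6, … (increasing by 2 each time); 1, 3, 7, 13, 21, 31 → 43.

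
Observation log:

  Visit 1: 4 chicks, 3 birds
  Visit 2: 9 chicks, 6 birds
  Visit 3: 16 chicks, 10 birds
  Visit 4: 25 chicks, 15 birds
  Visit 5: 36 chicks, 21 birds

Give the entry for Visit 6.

Chicks — perfect squares: 2², 3², 4², …: 4, 9, 16, 25, 36 → 49.
Birds: 3, 6, 10, 15, 21 → 28 (differences are 3, 4, 5, … (increasing by 1 each time)).
Putting it together: 49 chicks, 28 birds.

49 chicks, 28 birds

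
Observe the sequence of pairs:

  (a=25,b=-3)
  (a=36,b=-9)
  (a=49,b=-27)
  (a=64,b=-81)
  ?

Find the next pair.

A — perfect squares: 5², 6², 7², …: 25, 36, 49, 64 → 81.
For the b, ×3 each step: -3, -9, -27, -81 → -243.
Combining the parts gives (a=81,b=-243).

(a=81,b=-243)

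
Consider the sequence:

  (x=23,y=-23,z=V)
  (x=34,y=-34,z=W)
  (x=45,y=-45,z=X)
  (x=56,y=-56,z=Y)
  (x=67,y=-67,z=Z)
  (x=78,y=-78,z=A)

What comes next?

X goes 23, 34, 45, 56, 67, 78 → 89 (+11 each step).
Y — always the negative of the x: -23, -34, -45, -56, -67, -78 → -89.
Z: letters move forward 1 place in the alphabet, wrapping Z→A, so V, W, X, Y, Z, A → B.
Putting it together: (x=89,y=-89,z=B).

(x=89,y=-89,z=B)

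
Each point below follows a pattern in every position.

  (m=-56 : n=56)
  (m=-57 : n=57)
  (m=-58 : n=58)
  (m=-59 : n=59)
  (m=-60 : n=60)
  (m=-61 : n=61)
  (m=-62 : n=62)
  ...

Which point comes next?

M: −1 each step, so -56, -57, -58, -59, -60, -61, -62 → -63.
N — always the negative of the m: 56, 57, 58, 59, 60, 61, 62 → 63.
Putting it together: (m=-63 : n=63).

(m=-63 : n=63)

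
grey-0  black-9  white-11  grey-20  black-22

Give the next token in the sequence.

white-31

Shade goes grey, black, white, grey, black → white (repeats grey → black → white).
Second component: 0, 9, 11, 20, 22 → 31 (alternating steps +9, +2, +9, +2, …).
Putting it together: white-31.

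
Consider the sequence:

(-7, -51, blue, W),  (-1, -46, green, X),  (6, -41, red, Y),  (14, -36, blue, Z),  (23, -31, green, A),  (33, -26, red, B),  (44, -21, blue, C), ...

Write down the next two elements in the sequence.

First value goes -7, -1, 6, 14, 23, 33, 44 → 56 → 69 (differences are 6, 7, 8, … (increasing by 1 each time)).
Second value: +5 each step, so -51, -46, -41, -36, -31, -26, -21 → -16 → -11.
Colour — repeats blue → green → red: blue, green, red, blue, green, red, blue → green → red.
Letter: letters move forward 1 place in the alphabet, wrapping Z→A, so W, X, Y, Z, A, B, C → D → E.
Putting the parts together: (56, -16, green, D) and then (69, -11, red, E).

(56, -16, green, D), (69, -11, red, E)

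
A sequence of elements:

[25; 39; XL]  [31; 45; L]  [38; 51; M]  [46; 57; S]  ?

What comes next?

[55; 63; XS]

First entry: differences are 6, 7, 8, … (increasing by 1 each time), so 25, 31, 38, 46 → 55.
Second entry goes 39, 45, 51, 57 → 63 (+6 each step).
Size — runs backward through clothing sizes XS→XL: XL, L, M, S → XS.
So the next element is [55; 63; XS].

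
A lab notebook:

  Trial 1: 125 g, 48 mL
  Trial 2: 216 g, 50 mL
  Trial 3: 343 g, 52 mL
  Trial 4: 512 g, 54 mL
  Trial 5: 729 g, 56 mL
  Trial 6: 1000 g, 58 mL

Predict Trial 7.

1331 g, 60 mL

G: 125, 216, 343, 512, 729, 1000 → 1331 (perfect cubes: 5³, 6³, 7³, …).
ML — +2 each step: 48, 50, 52, 54, 56, 58 → 60.
Putting it together: 1331 g, 60 mL.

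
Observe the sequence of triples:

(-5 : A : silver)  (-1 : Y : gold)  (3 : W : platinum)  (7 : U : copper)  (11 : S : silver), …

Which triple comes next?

First component — +4 each step: -5, -1, 3, 7, 11 → 15.
Letter: letters move back 2 places in the alphabet, wrapping A→Z, so A, Y, W, U, S → Q.
Metal: repeats silver → gold → platinum → copper, so silver, gold, platinum, copper, silver → gold.
Combining the parts gives (15 : Q : gold).

(15 : Q : gold)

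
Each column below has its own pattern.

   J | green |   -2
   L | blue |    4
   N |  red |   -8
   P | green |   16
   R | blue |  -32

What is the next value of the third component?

Letter: letters move forward 2 places in the alphabet; J, L, N, P, R → T.
Colour: green, blue, red, green, blue → red (repeats green → blue → red).
For the third component, ×(-2) each step: -2, 4, -8, 16, -32 → 64.

64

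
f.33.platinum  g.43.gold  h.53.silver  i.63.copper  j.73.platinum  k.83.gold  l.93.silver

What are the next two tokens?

Letter: letters move forward 1 place in the alphabet, so f, g, h, i, j, k, l → m → n.
Second component: +10 each step, so 33, 43, 53, 63, 73, 83, 93 → 103 → 113.
Metal — repeats platinum → gold → silver → copper: platinum, gold, silver, copper, platinum, gold, silver → copper → platinum.
So the next two tokens are m.103.copper and n.113.platinum.

m.103.copper then n.113.platinum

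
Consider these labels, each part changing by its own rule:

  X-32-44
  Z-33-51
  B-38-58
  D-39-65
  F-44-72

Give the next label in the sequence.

Letter — letters move forward 2 places in the alphabet, wrapping Z→A: X, Z, B, D, F → H.
For the second component, alternating steps +1, +5, +1, +5, …: 32, 33, 38, 39, 44 → 45.
Third component: 44, 51, 58, 65, 72 → 79 (+7 each step).
Combining the parts gives H-45-79.

H-45-79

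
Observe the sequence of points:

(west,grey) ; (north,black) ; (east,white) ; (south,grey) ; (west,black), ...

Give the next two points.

(north,white), (east,grey)

Direction: repeats west → north → east → south, so west, north, east, south, west → north → east.
For the shade, repeats grey → black → white: grey, black, white, grey, black → white → grey.
Putting the parts together: (north,white) and then (east,grey).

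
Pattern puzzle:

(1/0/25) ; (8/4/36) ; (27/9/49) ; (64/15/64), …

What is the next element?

(125/22/81)

First slot — perfect cubes: 1³, 2³, 3³, …: 1, 8, 27, 64 → 125.
Second slot goes 0, 4, 9, 15 → 22 (differences are 4, 5, 6, … (increasing by 1 each time)).
Third slot — perfect squares: 5², 6², 7², …: 25, 36, 49, 64 → 81.
Putting it together: (125/22/81).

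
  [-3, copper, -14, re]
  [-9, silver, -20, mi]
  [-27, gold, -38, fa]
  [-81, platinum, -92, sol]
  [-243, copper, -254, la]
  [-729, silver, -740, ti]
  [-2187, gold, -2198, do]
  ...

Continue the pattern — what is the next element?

[-6561, platinum, -6572, re]

First component: ×3 each step; -3, -9, -27, -81, -243, -729, -2187 → -6561.
Metal goes copper, silver, gold, platinum, copper, silver, gold → platinum (repeats copper → silver → gold → platinum).
Third component: -14, -20, -38, -92, -254, -740, -2198 → -6572 (always 11 less than the first component).
Note goes re, mi, fa, sol, la, ti, do → re (runs through the solfège scale do→ti).
So the next element is [-6561, platinum, -6572, re].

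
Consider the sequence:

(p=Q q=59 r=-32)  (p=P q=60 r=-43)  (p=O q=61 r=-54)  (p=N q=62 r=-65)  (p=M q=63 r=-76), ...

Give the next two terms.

(p=L q=64 r=-87), (p=K q=65 r=-98)

P: letters move back 1 place in the alphabet; Q, P, O, N, M → L → K.
Q: +1 each step, so 59, 60, 61, 62, 63 → 64 → 65.
For the r, −11 each step: -32, -43, -54, -65, -76 → -87 → -98.
So the next two terms are (p=L q=64 r=-87) and (p=K q=65 r=-98).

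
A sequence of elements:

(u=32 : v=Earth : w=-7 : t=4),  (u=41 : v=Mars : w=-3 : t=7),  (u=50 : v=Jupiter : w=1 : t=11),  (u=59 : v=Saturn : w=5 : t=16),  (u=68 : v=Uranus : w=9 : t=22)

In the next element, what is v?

For the v, runs through the planets Mercury→Neptune: Earth, Mars, Jupiter, Saturn, Uranus → Neptune.

Neptune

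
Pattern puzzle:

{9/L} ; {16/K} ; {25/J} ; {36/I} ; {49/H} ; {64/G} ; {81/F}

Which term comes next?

{100/E}

First part — perfect squares: 3², 4², 5², …: 9, 16, 25, 36, 49, 64, 81 → 100.
Letter: L, K, J, I, H, G, F → E (letters move back 1 place in the alphabet).
Combining the parts gives {100/E}.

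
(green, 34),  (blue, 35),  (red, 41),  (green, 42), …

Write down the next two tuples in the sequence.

Colour goes green, blue, red, green → blue → red (repeats green → blue → red).
Second part: alternating steps +1, +6, +1, +6, …, so 34, 35, 41, 42 → 48 → 49.
Putting the parts together: (blue, 48) and then (red, 49).

(blue, 48), (red, 49)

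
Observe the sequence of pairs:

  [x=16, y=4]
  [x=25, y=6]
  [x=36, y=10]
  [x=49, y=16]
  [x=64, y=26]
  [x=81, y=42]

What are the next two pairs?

X goes 16, 25, 36, 49, 64, 81 → 100 → 121 (perfect squares: 4², 5², 6², …).
Y — each term is the sum of the two before it: 4, 6, 10, 16, 26, 42 → 68 → 110.
So the next two pairs are [x=100, y=68] and [x=121, y=110].

[x=100, y=68], [x=121, y=110]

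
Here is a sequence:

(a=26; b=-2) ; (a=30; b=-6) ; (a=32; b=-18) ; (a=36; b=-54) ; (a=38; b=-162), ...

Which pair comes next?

(a=42; b=-486)

A: alternating steps +4, +2, +4, +2, …; 26, 30, 32, 36, 38 → 42.
B: ×3 each step, so -2, -6, -18, -54, -162 → -486.
Combining the parts gives (a=42; b=-486).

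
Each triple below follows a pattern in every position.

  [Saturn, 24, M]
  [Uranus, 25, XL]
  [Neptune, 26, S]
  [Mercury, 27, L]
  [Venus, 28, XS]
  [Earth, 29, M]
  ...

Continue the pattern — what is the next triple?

Planet: Saturn, Uranus, Neptune, Mercury, Venus, Earth → Mars (runs through the planets Mercury→Neptune).
Second coordinate goes 24, 25, 26, 27, 28, 29 → 30 (+1 each step).
For the size, repeats M → XL → S → L → XS: M, XL, S, L, XS, M → XL.
Putting it together: [Mars, 30, XL].

[Mars, 30, XL]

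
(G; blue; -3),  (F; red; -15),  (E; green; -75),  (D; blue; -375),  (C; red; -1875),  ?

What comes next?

Letter: letters move back 1 place in the alphabet; G, F, E, D, C → B.
Colour: repeats blue → red → green, so blue, red, green, blue, red → green.
For the third component, ×5 each step: -3, -15, -75, -375, -1875 → -9375.
So the next element is (B; green; -9375).

(B; green; -9375)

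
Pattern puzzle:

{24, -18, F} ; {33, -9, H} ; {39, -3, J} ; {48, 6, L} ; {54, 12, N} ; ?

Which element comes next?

For the first value, alternating steps +9, +6, +9, +6, …: 24, 33, 39, 48, 54 → 63.
For the second value, alternating steps +9, +6, +9, +6, …: -18, -9, -3, 6, 12 → 21.
Letter: F, H, J, L, N → P (letters move forward 2 places in the alphabet).
Putting it together: {63, 21, P}.

{63, 21, P}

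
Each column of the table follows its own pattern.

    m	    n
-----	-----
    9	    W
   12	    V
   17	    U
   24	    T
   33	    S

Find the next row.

44  R

Column m goes 9, 12, 17, 24, 33 → 44 (differences are 3, 5, 7, … (increasing by 2 each time)).
Column n: letters move back 1 place in the alphabet; W, V, U, T, S → R.
Combining the parts gives 44  R.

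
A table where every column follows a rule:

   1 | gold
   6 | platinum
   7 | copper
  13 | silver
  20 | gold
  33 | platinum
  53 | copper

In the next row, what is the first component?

86

For the first component, each term is the sum of the two before it: 1, 6, 7, 13, 20, 33, 53 → 86.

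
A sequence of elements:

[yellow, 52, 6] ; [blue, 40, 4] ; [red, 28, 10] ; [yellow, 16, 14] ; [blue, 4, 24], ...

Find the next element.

[red, -8, 38]

Colour goes yellow, blue, red, yellow, blue → red (repeats yellow → blue → red).
Second coordinate: 52, 40, 28, 16, 4 → -8 (−12 each step).
Third coordinate: each term is the sum of the two before it; 6, 4, 10, 14, 24 → 38.
Putting it together: [red, -8, 38].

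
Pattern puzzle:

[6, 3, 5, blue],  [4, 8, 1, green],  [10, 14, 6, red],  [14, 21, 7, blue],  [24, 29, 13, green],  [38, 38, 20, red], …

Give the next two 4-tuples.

[62, 48, 33, blue], [100, 59, 53, green]

First entry: each term is the sum of the two before it; 6, 4, 10, 14, 24, 38 → 62 → 100.
For the second entry, differences are 5, 6, 7, … (increasing by 1 each time): 3, 8, 14, 21, 29, 38 → 48 → 59.
Third entry: 5, 1, 6, 7, 13, 20 → 33 → 53 (each term is the sum of the two before it).
Colour goes blue, green, red, blue, green, red → blue → green (repeats blue → green → red).
So the next two 4-tuples are [62, 48, 33, blue] and [100, 59, 53, green].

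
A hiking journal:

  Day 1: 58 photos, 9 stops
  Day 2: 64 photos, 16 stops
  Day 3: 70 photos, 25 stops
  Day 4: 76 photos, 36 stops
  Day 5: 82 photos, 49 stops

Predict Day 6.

Photos — +6 each step: 58, 64, 70, 76, 82 → 88.
Stops: 9, 16, 25, 36, 49 → 64 (perfect squares: 3², 4², 5², …).
Putting it together: 88 photos, 64 stops.

88 photos, 64 stops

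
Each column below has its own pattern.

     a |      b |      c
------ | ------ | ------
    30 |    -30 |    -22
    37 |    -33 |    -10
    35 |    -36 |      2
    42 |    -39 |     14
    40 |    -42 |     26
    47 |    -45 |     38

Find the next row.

Column a goes 30, 37, 35, 42, 40, 47 → 45 (alternating steps +7, −2, +7, −2, …).
Column b: −3 each step; -30, -33, -36, -39, -42, -45 → -48.
For the column c, +12 each step: -22, -10, 2, 14, 26, 38 → 50.
So the next row is 45  -48  50.

45  -48  50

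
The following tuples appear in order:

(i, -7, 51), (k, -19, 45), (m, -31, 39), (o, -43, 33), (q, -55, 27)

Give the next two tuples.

Letter goes i, k, m, o, q → s → u (letters move forward 2 places in the alphabet).
Second part: −12 each step, so -7, -19, -31, -43, -55 → -67 → -79.
Third part: −6 each step, so 51, 45, 39, 33, 27 → 21 → 15.
So the next two tuples are (s, -67, 21) and (u, -79, 15).

(s, -67, 21), (u, -79, 15)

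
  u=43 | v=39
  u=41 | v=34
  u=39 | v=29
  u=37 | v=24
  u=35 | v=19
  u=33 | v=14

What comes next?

U: 43, 41, 39, 37, 35, 33 → 31 (−2 each step).
V — −5 each step: 39, 34, 29, 24, 19, 14 → 9.
Putting it together: u=31 | v=9.

u=31 | v=9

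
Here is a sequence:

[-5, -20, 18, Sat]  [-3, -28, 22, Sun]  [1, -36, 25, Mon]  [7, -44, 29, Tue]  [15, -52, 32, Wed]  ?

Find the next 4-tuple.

First component: -5, -3, 1, 7, 15 → 25 (differences are 2, 4, 6, … (increasing by 2 each time)).
Second component: −8 each step; -20, -28, -36, -44, -52 → -60.
Third component: 18, 22, 25, 29, 32 → 36 (alternating steps +4, +3, +4, +3, …).
Day — runs through the weekdays Mon→Sun: Sat, Sun, Mon, Tue, Wed → Thu.
Combining the parts gives [25, -60, 36, Thu].

[25, -60, 36, Thu]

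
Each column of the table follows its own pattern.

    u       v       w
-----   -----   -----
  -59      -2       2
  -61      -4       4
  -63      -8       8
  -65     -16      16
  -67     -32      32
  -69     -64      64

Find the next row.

Column u goes -59, -61, -63, -65, -67, -69 → -71 (−2 each step).
Column v: -2, -4, -8, -16, -32, -64 → -128 (×2 each step).
Column w: ×2 each step, so 2, 4, 8, 16, 32, 64 → 128.
Combining the parts gives -71  -128  128.

-71  -128  128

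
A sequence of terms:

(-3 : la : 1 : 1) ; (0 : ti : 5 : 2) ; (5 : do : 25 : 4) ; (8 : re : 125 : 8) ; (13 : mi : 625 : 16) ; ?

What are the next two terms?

(16 : fa : 3125 : 32), (21 : sol : 15625 : 64)

First value — alternating steps +3, +5, +3, +5, …: -3, 0, 5, 8, 13 → 16 → 21.
Note goes la, ti, do, re, mi → fa → sol (runs through the solfège scale do→ti).
Third value goes 1, 5, 25, 125, 625 → 3125 → 15625 (×5 each step).
Fourth value: 1, 2, 4, 8, 16 → 32 → 64 (×2 each step).
So the next two terms are (16 : fa : 3125 : 32) and (21 : sol : 15625 : 64).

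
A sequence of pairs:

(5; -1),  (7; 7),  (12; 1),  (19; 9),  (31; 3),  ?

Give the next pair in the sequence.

(50; 11)

First part goes 5, 7, 12, 19, 31 → 50 (each term is the sum of the two before it).
Second part: alternating steps +8, −6, +8, −6, …, so -1, 7, 1, 9, 3 → 11.
Combining the parts gives (50; 11).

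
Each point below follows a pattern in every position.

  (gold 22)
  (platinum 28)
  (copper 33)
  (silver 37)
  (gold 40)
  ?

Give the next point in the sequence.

Metal: gold, platinum, copper, silver, gold → platinum (repeats gold → platinum → copper → silver).
Second value: 22, 28, 33, 37, 40 → 42 (differences are 6, 5, 4, … (decreasing by 1 each time)).
Combining the parts gives (platinum 42).

(platinum 42)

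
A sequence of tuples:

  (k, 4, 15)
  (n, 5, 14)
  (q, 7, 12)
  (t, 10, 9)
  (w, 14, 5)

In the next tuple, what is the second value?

Second value: 4, 5, 7, 10, 14 → 19 (differences are 1, 2, 3, … (increasing by 1 each time)).

19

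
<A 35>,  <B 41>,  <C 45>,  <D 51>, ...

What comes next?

For the letter, letters move forward 1 place in the alphabet: A, B, C, D → E.
Second value: alternating steps +6, +4, +6, +4, …, so 35, 41, 45, 51 → 55.
So the next tuple is <E 55>.

<E 55>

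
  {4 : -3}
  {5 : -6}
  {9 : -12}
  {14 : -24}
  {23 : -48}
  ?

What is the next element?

{37 : -96}

First value — each term is the sum of the two before it: 4, 5, 9, 14, 23 → 37.
Second value: ×2 each step, so -3, -6, -12, -24, -48 → -96.
So the next element is {37 : -96}.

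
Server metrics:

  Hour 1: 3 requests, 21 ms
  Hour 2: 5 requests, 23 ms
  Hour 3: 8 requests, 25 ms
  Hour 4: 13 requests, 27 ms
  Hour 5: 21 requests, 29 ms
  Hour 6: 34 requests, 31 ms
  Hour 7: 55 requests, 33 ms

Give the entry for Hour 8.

Requests: each term is the sum of the two before it, so 3, 5, 8, 13, 21, 34, 55 → 89.
For the ms, +2 each step: 21, 23, 25, 27, 29, 31, 33 → 35.
Putting it together: 89 requests, 35 ms.

89 requests, 35 ms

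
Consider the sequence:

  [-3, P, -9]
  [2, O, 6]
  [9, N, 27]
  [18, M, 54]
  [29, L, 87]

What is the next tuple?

[42, K, 126]

For the first coordinate, differences are 5, 7, 9, … (increasing by 2 each time): -3, 2, 9, 18, 29 → 42.
Letter: letters move back 1 place in the alphabet, so P, O, N, M, L → K.
Third coordinate: always 3 × the first coordinate; -9, 6, 27, 54, 87 → 126.
So the next tuple is [42, K, 126].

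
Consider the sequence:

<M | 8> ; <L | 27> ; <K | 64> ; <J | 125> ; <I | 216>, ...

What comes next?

<H | 343>

Letter goes M, L, K, J, I → H (letters move back 1 place in the alphabet).
For the second slot, perfect cubes: 2³, 3³, 4³, …: 8, 27, 64, 125, 216 → 343.
Combining the parts gives <H | 343>.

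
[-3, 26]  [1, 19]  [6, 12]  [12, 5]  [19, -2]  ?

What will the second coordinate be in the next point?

-9

Second coordinate: −7 each step; 26, 19, 12, 5, -2 → -9.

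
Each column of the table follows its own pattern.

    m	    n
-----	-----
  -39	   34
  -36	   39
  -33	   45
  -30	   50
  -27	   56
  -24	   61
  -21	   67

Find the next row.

-18  72

Column m: -39, -36, -33, -30, -27, -24, -21 → -18 (+3 each step).
Column n: 34, 39, 45, 50, 56, 61, 67 → 72 (alternating steps +5, +6, +5, +6, …).
Putting it together: -18  72.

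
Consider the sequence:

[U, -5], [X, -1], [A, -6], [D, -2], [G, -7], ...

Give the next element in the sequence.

Letter — letters move forward 3 places in the alphabet, wrapping Z→A: U, X, A, D, G → J.
Second entry — alternating steps +4, −5, +4, −5, …: -5, -1, -6, -2, -7 → -3.
So the next element is [J, -3].

[J, -3]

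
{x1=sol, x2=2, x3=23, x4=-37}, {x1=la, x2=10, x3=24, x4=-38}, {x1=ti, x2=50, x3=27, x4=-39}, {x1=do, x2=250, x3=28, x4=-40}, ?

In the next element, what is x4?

-41

For the x4, −1 each step: -37, -38, -39, -40 → -41.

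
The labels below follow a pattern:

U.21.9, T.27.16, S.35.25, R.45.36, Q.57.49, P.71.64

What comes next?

O.87.81

Letter: letters move back 1 place in the alphabet, so U, T, S, R, Q, P → O.
For the second component, differences are 6, 8, 10, … (increasing by 2 each time): 21, 27, 35, 45, 57, 71 → 87.
Third component — perfect squares: 3², 4², 5², …: 9, 16, 25, 36, 49, 64 → 81.
Combining the parts gives O.87.81.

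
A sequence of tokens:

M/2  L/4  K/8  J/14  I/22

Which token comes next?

H/32

Letter goes M, L, K, J, I → H (letters move back 1 place in the alphabet).
For the second component, differences are 2, 4, 6, … (increasing by 2 each time): 2, 4, 8, 14, 22 → 32.
Putting it together: H/32.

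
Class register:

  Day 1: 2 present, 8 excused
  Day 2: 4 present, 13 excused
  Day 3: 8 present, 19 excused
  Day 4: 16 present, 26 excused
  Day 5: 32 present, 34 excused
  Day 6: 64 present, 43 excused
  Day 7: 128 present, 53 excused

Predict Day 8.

256 present, 64 excused

Present goes 2, 4, 8, 16, 32, 64, 128 → 256 (×2 each step).
For the excused, differences are 5, 6, 7, … (increasing by 1 each time): 8, 13, 19, 26, 34, 43, 53 → 64.
Putting it together: 256 present, 64 excused.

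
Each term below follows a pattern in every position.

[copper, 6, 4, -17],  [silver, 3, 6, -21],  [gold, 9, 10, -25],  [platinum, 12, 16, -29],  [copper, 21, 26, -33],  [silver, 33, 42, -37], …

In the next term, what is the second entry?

Metal: repeats copper → silver → gold → platinum, so copper, silver, gold, platinum, copper, silver → gold.
Second entry: 6, 3, 9, 12, 21, 33 → 54 (each term is the sum of the two before it).
Third entry — each term is the sum of the two before it: 4, 6, 10, 16, 26, 42 → 68.
Fourth entry — −4 each step: -17, -21, -25, -29, -33, -37 → -41.

54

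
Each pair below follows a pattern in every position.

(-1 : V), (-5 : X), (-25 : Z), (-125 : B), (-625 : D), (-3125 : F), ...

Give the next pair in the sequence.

First value — ×5 each step: -1, -5, -25, -125, -625, -3125 → -15625.
Letter — letters move forward 2 places in the alphabet, wrapping Z→A: V, X, Z, B, D, F → H.
Putting it together: (-15625 : H).

(-15625 : H)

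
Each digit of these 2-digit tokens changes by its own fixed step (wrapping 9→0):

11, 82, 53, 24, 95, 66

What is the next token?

First digit: −3 each step, mod 10; 1, 8, 5, 2, 9, 6 → 3.
Second digit: +1 each step, mod 10, so 1, 2, 3, 4, 5, 6 → 7.
So the next token is 37.

37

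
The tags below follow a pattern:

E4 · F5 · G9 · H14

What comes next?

Letter goes E, F, G, H → I (letters move forward 1 place in the alphabet).
Second component: each term is the sum of the two before it; 4, 5, 9, 14 → 23.
Putting it together: I23.

I23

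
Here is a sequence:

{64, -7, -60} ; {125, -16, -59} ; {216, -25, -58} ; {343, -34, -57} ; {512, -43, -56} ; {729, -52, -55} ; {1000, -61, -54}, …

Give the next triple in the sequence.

First coordinate: perfect cubes: 4³, 5³, 6³, …, so 64, 125, 216, 343, 512, 729, 1000 → 1331.
Second coordinate: −9 each step; -7, -16, -25, -34, -43, -52, -61 → -70.
Third coordinate: -60, -59, -58, -57, -56, -55, -54 → -53 (+1 each step).
Combining the parts gives {1331, -70, -53}.

{1331, -70, -53}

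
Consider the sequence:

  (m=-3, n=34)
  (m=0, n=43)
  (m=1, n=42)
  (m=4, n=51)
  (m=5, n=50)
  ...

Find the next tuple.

M goes -3, 0, 1, 4, 5 → 8 (alternating steps +3, +1, +3, +1, …).
N: 34, 43, 42, 51, 50 → 59 (alternating steps +9, −1, +9, −1, …).
So the next tuple is (m=8, n=59).

(m=8, n=59)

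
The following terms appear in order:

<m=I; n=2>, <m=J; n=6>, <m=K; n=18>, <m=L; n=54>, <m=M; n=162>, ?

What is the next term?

<m=N; n=486>

For the m, letters move forward 1 place in the alphabet: I, J, K, L, M → N.
For the n, ×3 each step: 2, 6, 18, 54, 162 → 486.
So the next term is <m=N; n=486>.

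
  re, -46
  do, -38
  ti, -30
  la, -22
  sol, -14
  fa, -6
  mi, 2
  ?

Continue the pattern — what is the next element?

re, 10

For the note, runs backward through the solfège scale do→ti: re, do, ti, la, sol, fa, mi → re.
Second entry: +8 each step, so -46, -38, -30, -22, -14, -6, 2 → 10.
Combining the parts gives re, 10.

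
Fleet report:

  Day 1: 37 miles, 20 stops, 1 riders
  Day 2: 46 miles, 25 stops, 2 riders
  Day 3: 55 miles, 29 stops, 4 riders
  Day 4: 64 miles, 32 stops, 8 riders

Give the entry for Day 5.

73 miles, 34 stops, 16 riders

Miles goes 37, 46, 55, 64 → 73 (+9 each step).
Stops: 20, 25, 29, 32 → 34 (differences are 5, 4, 3, … (decreasing by 1 each time)).
For the riders, ×2 each step: 1, 2, 4, 8 → 16.
Combining the parts gives 73 miles, 34 stops, 16 riders.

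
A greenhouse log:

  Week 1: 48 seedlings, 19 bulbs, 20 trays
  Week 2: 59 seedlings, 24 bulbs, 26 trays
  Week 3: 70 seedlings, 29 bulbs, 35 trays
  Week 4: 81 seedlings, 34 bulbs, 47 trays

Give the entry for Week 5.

Seedlings: +11 each step, so 48, 59, 70, 81 → 92.
Bulbs — +5 each step: 19, 24, 29, 34 → 39.
Trays goes 20, 26, 35, 47 → 62 (differences are 6, 9, 12, … (increasing by 3 each time)).
So the next record is 92 seedlings, 39 bulbs, 62 trays.

92 seedlings, 39 bulbs, 62 trays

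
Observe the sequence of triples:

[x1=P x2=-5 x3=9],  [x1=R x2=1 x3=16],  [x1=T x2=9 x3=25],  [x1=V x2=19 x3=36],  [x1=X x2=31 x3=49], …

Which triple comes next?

[x1=Z x2=45 x3=64]

X1 goes P, R, T, V, X → Z (letters move forward 2 places in the alphabet).
X2 goes -5, 1, 9, 19, 31 → 45 (differences are 6, 8, 10, … (increasing by 2 each time)).
X3 goes 9, 16, 25, 36, 49 → 64 (perfect squares: 3², 4², 5², …).
Combining the parts gives [x1=Z x2=45 x3=64].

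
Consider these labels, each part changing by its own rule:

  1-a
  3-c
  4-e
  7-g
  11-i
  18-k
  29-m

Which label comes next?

47-o

For the first component, each term is the sum of the two before it: 1, 3, 4, 7, 11, 18, 29 → 47.
Letter: a, c, e, g, i, k, m → o (letters move forward 2 places in the alphabet).
So the next label is 47-o.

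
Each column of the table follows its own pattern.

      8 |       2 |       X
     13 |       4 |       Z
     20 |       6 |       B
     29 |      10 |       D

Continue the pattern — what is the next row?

40  16  F

First component: 8, 13, 20, 29 → 40 (differences are 5, 7, 9, … (increasing by 2 each time)).
Second component: each term is the sum of the two before it, so 2, 4, 6, 10 → 16.
For the letter, letters move forward 2 places in the alphabet, wrapping Z→A: X, Z, B, D → F.
Putting it together: 40  16  F.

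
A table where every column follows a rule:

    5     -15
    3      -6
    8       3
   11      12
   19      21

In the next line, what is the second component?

First component: 5, 3, 8, 11, 19 → 30 (each term is the sum of the two before it).
Second component goes -15, -6, 3, 12, 21 → 30 (+9 each step).

30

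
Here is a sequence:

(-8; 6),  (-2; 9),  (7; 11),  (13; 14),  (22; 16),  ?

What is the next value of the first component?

First component — alternating steps +6, +9, +6, +9, …: -8, -2, 7, 13, 22 → 28.
Second component goes 6, 9, 11, 14, 16 → 19 (alternating steps +3, +2, +3, +2, …).

28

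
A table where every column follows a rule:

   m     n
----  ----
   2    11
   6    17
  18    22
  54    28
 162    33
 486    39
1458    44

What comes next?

Column m goes 2, 6, 18, 54, 162, 486, 1458 → 4374 (×3 each step).
Column n: alternating steps +6, +5, +6, +5, …, so 11, 17, 22, 28, 33, 39, 44 → 50.
Combining the parts gives 4374  50.

4374  50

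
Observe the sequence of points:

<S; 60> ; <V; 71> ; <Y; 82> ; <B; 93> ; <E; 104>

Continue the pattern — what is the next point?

<H; 115>

Letter — letters move forward 3 places in the alphabet, wrapping Z→A: S, V, Y, B, E → H.
For the second slot, +11 each step: 60, 71, 82, 93, 104 → 115.
Combining the parts gives <H; 115>.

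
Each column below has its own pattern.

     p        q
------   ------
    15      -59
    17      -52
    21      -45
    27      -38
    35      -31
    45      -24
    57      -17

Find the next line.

71  -10

Column p: differences are 2, 4, 6, … (increasing by 2 each time); 15, 17, 21, 27, 35, 45, 57 → 71.
Column q — +7 each step: -59, -52, -45, -38, -31, -24, -17 → -10.
So the next line is 71  -10.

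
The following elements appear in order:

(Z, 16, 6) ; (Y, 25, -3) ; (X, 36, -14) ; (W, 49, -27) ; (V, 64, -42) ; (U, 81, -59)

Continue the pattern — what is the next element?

(T, 100, -78)

Letter: letters move back 1 place in the alphabet, so Z, Y, X, W, V, U → T.
For the second value, perfect squares: 4², 5², 6², …: 16, 25, 36, 49, 64, 81 → 100.
For the third value, together with the second value always sums to 22: 6, -3, -14, -27, -42, -59 → -78.
Combining the parts gives (T, 100, -78).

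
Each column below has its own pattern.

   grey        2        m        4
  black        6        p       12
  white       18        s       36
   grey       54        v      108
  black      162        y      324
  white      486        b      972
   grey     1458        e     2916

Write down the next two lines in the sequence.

black  4374  h  8748; white  13122  k  26244

Shade: repeats grey → black → white; grey, black, white, grey, black, white, grey → black → white.
Second component — ×3 each step: 2, 6, 18, 54, 162, 486, 1458 → 4374 → 13122.
For the letter, letters move forward 3 places in the alphabet, wrapping Z→A: m, p, s, v, y, b, e → h → k.
Fourth component — always 2 × the second component: 4, 12, 36, 108, 324, 972, 2916 → 8748 → 26244.
So the next two lines are black  4374  h  8748 and white  13122  k  26244.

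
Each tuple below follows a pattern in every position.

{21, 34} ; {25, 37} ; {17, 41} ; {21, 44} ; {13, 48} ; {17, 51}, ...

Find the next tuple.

{9, 55}

First value — alternating steps +4, −8, +4, −8, …: 21, 25, 17, 21, 13, 17 → 9.
Second value: alternating steps +3, +4, +3, +4, …, so 34, 37, 41, 44, 48, 51 → 55.
Combining the parts gives {9, 55}.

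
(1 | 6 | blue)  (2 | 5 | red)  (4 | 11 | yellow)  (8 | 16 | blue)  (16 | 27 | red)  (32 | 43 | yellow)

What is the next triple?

(64 | 70 | blue)

For the first slot, ×2 each step: 1, 2, 4, 8, 16, 32 → 64.
Second slot — each term is the sum of the two before it: 6, 5, 11, 16, 27, 43 → 70.
Colour: blue, red, yellow, blue, red, yellow → blue (repeats blue → red → yellow).
Combining the parts gives (64 | 70 | blue).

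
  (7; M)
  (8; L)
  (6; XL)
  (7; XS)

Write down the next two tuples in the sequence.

(5; S), (6; M)

First slot: 7, 8, 6, 7 → 5 → 6 (alternating steps +1, −2, +1, −2, …).
Size: runs through clothing sizes XS→XL, so M, L, XL, XS → S → M.
So the next two tuples are (5; S) and (6; M).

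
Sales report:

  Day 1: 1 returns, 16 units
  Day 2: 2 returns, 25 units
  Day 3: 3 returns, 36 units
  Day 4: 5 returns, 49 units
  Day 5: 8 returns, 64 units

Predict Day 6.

Returns: each term is the sum of the two before it; 1, 2, 3, 5, 8 → 13.
Units: perfect squares: 4², 5², 6², …; 16, 25, 36, 49, 64 → 81.
Combining the parts gives 13 returns, 81 units.

13 returns, 81 units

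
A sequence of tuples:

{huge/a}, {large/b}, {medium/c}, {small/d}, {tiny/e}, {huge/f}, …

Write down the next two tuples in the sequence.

Size: huge, large, medium, small, tiny, huge → large → medium (repeats huge → large → medium → small → tiny).
Letter goes a, b, c, d, e, f → g → h (letters move forward 1 place in the alphabet).
So the next two tuples are {large/g} and {medium/h}.

{large/g}, {medium/h}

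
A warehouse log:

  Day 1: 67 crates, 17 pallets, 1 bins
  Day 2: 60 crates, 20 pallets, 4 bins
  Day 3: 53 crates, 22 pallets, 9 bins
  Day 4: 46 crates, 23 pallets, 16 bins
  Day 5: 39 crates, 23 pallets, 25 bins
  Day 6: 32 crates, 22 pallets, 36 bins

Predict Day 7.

Crates goes 67, 60, 53, 46, 39, 32 → 25 (−7 each step).
For the pallets, differences are 3, 2, 1, … (decreasing by 1 each time): 17, 20, 22, 23, 23, 22 → 20.
Bins: perfect squares: 1², 2², 3², …, so 1, 4, 9, 16, 25, 36 → 49.
So the next row is 25 crates, 20 pallets, 49 bins.

25 crates, 20 pallets, 49 bins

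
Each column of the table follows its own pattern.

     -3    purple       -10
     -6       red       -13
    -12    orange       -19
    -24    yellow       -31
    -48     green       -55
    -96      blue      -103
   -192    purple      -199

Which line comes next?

First component: ×2 each step, so -3, -6, -12, -24, -48, -96, -192 → -384.
Colour: repeats purple → red → orange → yellow → green → blue, so purple, red, orange, yellow, green, blue, purple → red.
Third component — always 7 less than the first component: -10, -13, -19, -31, -55, -103, -199 → -391.
So the next line is -384  red  -391.

-384  red  -391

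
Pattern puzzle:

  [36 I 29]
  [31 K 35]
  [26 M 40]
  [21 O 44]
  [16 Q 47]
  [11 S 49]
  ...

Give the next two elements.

[6 U 50], [1 W 50]

First value: −5 each step; 36, 31, 26, 21, 16, 11 → 6 → 1.
Letter — letters move forward 2 places in the alphabet: I, K, M, O, Q, S → U → W.
Third value: differences are 6, 5, 4, … (decreasing by 1 each time), so 29, 35, 40, 44, 47, 49 → 50 → 50.
Putting the parts together: [6 U 50] and then [1 W 50].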